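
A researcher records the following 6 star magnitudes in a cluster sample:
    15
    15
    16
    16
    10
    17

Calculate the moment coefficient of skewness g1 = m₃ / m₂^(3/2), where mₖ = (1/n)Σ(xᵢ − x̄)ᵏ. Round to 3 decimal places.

-1.424

x̄ = (15 + 15 + 16 + 16 + 10 + 17) / 6 = 14.8333
deviations (xᵢ − x̄): 0.1667, 0.1667, 1.1667, 1.1667, -4.8333, 2.1667
Σ(xᵢ − x̄)² = 30.8333 ⇒ m₂ = 30.8333/6 = 5.13889
Σ(xᵢ − x̄)³ = -99.5556 ⇒ m₃ = -99.5556/6 = -16.59259
m₂^(3/2) = 5.13889^(1.5) = 11.64941
g1 = m₃ / m₂^(3/2) = -16.59259 / 11.64941 ≈ -1.424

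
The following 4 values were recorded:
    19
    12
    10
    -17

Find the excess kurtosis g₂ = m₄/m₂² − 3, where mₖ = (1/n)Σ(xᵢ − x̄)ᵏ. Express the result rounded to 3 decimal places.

-0.796

x̄ = 6.0000
Σ(xᵢ − x̄)² = 750.0000 ⇒ m₂ = 187.50000
Σ(xᵢ − x̄)⁴ = 309954.0000 ⇒ m₄ = 77488.50000
m₂² = 35156.25000
g₂ = m₄/m₂² − 3 = 2.20412 − 3 ≈ -0.796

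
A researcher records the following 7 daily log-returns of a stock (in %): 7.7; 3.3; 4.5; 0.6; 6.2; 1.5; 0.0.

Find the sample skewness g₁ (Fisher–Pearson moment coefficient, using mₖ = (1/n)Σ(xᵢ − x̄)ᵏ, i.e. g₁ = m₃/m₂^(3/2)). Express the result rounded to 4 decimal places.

x̄ = (7.7 + 3.3 + 4.5 + 0.6 + 6.2 + 1.5 + 0.0) / 7 = 3.4000
deviations (xᵢ − x̄): 4.3000, -0.1000, 1.1000, -2.8000, 2.8000, -1.9000, -3.4000
Σ(xᵢ − x̄)² = 50.5600 ⇒ m₂ = 50.5600/7 = 7.22286
Σ(xᵢ − x̄)³ = 34.6740 ⇒ m₃ = 34.6740/7 = 4.95343
m₂^(3/2) = 7.22286^(1.5) = 19.41170
g₁ = m₃ / m₂^(3/2) = 4.95343 / 19.41170 ≈ 0.2552

0.2552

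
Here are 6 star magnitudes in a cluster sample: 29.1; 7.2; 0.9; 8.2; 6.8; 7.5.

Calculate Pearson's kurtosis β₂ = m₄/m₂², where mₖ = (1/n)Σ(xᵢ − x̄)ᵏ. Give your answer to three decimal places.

x̄ = 9.9500
Σ(xᵢ − x̄)² = 475.1750 ⇒ m₂ = 79.19583
Σ(xᵢ − x̄)⁴ = 141394.4678 ⇒ m₄ = 23565.74464
m₂² = 6271.98002
β₂ = m₄/m₂² = 23565.74464 / 6271.98002 ≈ 3.757

3.757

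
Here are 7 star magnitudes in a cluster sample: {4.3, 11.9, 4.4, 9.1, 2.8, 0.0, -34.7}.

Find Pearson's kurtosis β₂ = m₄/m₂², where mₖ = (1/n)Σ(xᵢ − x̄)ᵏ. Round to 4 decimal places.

x̄ = -0.3143
Σ(xᵢ − x̄)² = 1473.5086 ⇒ m₂ = 210.50122
Σ(xᵢ − x̄)⁴ = 1429169.8787 ⇒ m₄ = 204167.12553
m₂² = 44310.76551
β₂ = m₄/m₂² = 204167.12553 / 44310.76551 ≈ 4.6076

4.6076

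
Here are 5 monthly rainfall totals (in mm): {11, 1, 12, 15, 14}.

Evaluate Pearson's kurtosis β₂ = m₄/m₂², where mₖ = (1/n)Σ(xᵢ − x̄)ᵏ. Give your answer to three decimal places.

2.873

x̄ = 10.6000
Σ(xᵢ − x̄)² = 125.2000 ⇒ m₂ = 25.04000
Σ(xᵢ − x̄)⁴ = 9005.7760 ⇒ m₄ = 1801.15520
m₂² = 627.00160
β₂ = m₄/m₂² = 1801.15520 / 627.00160 ≈ 2.873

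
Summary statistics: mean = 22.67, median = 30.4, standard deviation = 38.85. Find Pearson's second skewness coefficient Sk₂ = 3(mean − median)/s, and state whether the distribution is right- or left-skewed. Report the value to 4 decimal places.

-0.5969, left-skewed

Sk₂ = 3(22.67 − 30.4) / 38.85 = 3 × -7.7300 / 38.85
    = -23.1900 / 38.85 ≈ -0.5969
Sk₂ < 0 ⇒ mean < median ⇒ left-skewed (negative skew).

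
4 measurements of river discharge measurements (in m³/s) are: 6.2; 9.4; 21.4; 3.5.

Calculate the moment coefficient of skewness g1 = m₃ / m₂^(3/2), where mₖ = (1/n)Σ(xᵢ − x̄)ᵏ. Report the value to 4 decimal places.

x̄ = (6.2 + 9.4 + 21.4 + 3.5) / 4 = 10.1250
deviations (xᵢ − x̄): -3.9250, -0.7250, 11.2750, -6.6250
Σ(xᵢ − x̄)² = 186.9475 ⇒ m₂ = 186.9475/4 = 46.73687
Σ(xᵢ − x̄)³ = 1081.7179 ⇒ m₃ = 1081.7179/4 = 270.42947
m₂^(3/2) = 46.73687^(1.5) = 319.51372
g1 = m₃ / m₂^(3/2) = 270.42947 / 319.51372 ≈ 0.8464

0.8464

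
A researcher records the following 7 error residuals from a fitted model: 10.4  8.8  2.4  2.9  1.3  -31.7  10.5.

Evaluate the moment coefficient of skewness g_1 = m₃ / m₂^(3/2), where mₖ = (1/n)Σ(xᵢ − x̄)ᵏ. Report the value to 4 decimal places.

x̄ = (10.4 + 8.8 + 2.4 + 2.9 + 1.3 - 31.7 + 10.5) / 7 = 0.6571
deviations (xᵢ − x̄): 9.7429, 8.1429, 1.7429, 2.2429, 0.6429, -32.3571, 9.8429
Σ(xᵢ − x̄)² = 1313.5771 ⇒ m₂ = 1313.5771/7 = 187.65388
Σ(xᵢ − x̄)³ = -31442.2520 ⇒ m₃ = -31442.2520/7 = -4491.75028
m₂^(3/2) = 187.65388^(1.5) = 2570.61072
g_1 = m₃ / m₂^(3/2) = -4491.75028 / 2570.61072 ≈ -1.7473

-1.7473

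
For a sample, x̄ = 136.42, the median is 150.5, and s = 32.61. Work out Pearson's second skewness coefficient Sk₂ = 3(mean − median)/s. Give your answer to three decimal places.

-1.295

Sk₂ = 3(136.42 − 150.5) / 32.61 = 3 × -14.0800 / 32.61
    = -42.2400 / 32.61 ≈ -1.295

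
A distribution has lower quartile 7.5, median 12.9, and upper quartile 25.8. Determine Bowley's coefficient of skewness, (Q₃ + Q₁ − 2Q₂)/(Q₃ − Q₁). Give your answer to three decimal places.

numerator: Q₃ + Q₁ − 2Q₂ = 25.8 + 7.5 − 2×12.9 = 7.5000
denominator: Q₃ − Q₁ = 25.8 − 7.5 = 18.3000
Bowley skewness = 7.5000 / 18.3000 ≈ 0.410

0.410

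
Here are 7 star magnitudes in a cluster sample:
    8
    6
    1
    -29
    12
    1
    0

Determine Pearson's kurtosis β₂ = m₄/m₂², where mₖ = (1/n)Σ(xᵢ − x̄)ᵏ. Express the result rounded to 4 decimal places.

x̄ = -0.1429
Σ(xᵢ − x̄)² = 1086.8571 ⇒ m₂ = 155.26531
Σ(xᵢ − x̄)⁴ = 721012.0933 ⇒ m₄ = 103001.72761
m₂² = 24107.31529
β₂ = m₄/m₂² = 103001.72761 / 24107.31529 ≈ 4.2726

4.2726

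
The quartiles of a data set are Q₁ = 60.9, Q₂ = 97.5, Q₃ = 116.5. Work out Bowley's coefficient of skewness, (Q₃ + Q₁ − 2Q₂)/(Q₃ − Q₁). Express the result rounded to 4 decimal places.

-0.3165

numerator: Q₃ + Q₁ − 2Q₂ = 116.5 + 60.9 − 2×97.5 = -17.6000
denominator: Q₃ − Q₁ = 116.5 − 60.9 = 55.6000
Bowley skewness = -17.6000 / 55.6000 ≈ -0.3165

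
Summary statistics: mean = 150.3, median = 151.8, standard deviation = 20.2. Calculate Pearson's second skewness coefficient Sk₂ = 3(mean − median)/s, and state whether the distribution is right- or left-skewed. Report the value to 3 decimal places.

-0.223, left-skewed

Sk₂ = 3(150.3 − 151.8) / 20.2 = 3 × -1.5000 / 20.2
    = -4.5000 / 20.2 ≈ -0.223
Sk₂ < 0 ⇒ mean < median ⇒ left-skewed (negative skew).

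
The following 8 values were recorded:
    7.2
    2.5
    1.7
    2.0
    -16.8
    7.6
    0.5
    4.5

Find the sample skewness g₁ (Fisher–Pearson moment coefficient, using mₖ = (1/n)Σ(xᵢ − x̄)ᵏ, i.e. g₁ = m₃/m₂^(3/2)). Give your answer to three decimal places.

-1.758

x̄ = (7.2 + 2.5 + 1.7 + 2.0 - 16.8 + 7.6 + 0.5 + 4.5) / 8 = 1.1500
deviations (xᵢ − x̄): 6.0500, 1.3500, 0.5500, 0.8500, -17.9500, 6.4500, -0.6500, 3.3500
Σ(xᵢ − x̄)² = 414.9000 ⇒ m₂ = 414.9000/8 = 51.86250
Σ(xᵢ − x̄)³ = -5253.1920 ⇒ m₃ = -5253.1920/8 = -656.64900
m₂^(3/2) = 51.86250^(1.5) = 373.49103
g₁ = m₃ / m₂^(3/2) = -656.64900 / 373.49103 ≈ -1.758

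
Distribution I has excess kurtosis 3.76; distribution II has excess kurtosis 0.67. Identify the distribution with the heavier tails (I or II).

Higher excess kurtosis ⇒ heavier tails relative to the normal distribution.
3.76 vs 0.67: the larger is 3.76, so I has heavier tails.

I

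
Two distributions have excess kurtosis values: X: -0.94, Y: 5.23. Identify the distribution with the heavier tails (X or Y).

Y

Higher excess kurtosis ⇒ heavier tails relative to the normal distribution.
-0.94 vs 5.23: the larger is 5.23, so Y has heavier tails. (Y is leptokurtic — heavier-than-normal tails; the other is platykurtic.)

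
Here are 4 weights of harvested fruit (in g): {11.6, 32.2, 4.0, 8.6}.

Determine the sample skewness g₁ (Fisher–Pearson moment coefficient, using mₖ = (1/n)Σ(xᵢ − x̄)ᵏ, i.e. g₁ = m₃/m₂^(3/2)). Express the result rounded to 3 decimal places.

x̄ = (11.6 + 32.2 + 4.0 + 8.6) / 4 = 14.1000
deviations (xᵢ − x̄): -2.5000, 18.1000, -10.1000, -5.5000
Σ(xᵢ − x̄)² = 466.1200 ⇒ m₂ = 466.1200/4 = 116.53000
Σ(xᵢ − x̄)³ = 4717.4400 ⇒ m₃ = 4717.4400/4 = 1179.36000
m₂^(3/2) = 116.53000^(1.5) = 1257.93042
g₁ = m₃ / m₂^(3/2) = 1179.36000 / 1257.93042 ≈ 0.938

0.938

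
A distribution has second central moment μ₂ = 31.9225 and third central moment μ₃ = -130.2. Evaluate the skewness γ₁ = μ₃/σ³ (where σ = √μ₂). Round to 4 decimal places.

-0.7219

σ = √μ₂ = √31.9225 = 5.65000
σ³ = μ₂^(3/2) = 180.36213
γ₁ = μ₃/σ³ = -130.2 / 180.36213 ≈ -0.7219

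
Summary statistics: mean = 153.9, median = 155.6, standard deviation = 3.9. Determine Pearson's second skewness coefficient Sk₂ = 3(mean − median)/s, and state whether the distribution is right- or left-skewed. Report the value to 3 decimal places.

Sk₂ = 3(153.9 − 155.6) / 3.9 = 3 × -1.7000 / 3.9
    = -5.1000 / 3.9 ≈ -1.308
Sk₂ < 0 ⇒ mean < median ⇒ left-skewed (negative skew).

-1.308, left-skewed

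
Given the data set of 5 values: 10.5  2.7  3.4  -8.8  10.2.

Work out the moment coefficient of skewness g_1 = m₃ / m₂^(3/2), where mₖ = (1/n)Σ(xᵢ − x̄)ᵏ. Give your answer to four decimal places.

x̄ = (10.5 + 2.7 + 3.4 - 8.8 + 10.2) / 5 = 3.6000
deviations (xᵢ − x̄): 6.9000, -0.9000, -0.2000, -12.4000, 6.6000
Σ(xᵢ − x̄)² = 245.7800 ⇒ m₂ = 245.7800/5 = 49.15600
Σ(xᵢ − x̄)³ = -1291.3560 ⇒ m₃ = -1291.3560/5 = -258.27120
m₂^(3/2) = 49.15600^(1.5) = 344.63930
g_1 = m₃ / m₂^(3/2) = -258.27120 / 344.63930 ≈ -0.7494

-0.7494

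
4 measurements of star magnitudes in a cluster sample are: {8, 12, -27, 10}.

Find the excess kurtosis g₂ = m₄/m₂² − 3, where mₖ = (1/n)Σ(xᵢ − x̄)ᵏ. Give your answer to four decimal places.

x̄ = 0.7500
Σ(xᵢ − x̄)² = 1034.7500 ⇒ m₂ = 258.68750
Σ(xᵢ − x̄)⁴ = 619098.0781 ⇒ m₄ = 154774.51953
m₂² = 66919.22266
g₂ = m₄/m₂² − 3 = 2.31286 − 3 ≈ -0.6871

-0.6871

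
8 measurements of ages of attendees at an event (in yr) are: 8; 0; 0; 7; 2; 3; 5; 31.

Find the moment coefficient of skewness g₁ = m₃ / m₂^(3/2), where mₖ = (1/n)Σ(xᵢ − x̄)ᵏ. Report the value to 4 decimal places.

1.8947

x̄ = (8 + 0 + 0 + 7 + 2 + 3 + 5 + 31) / 8 = 7.0000
deviations (xᵢ − x̄): 1.0000, -7.0000, -7.0000, 0.0000, -5.0000, -4.0000, -2.0000, 24.0000
Σ(xᵢ − x̄)² = 720.0000 ⇒ m₂ = 720.0000/8 = 90.00000
Σ(xᵢ − x̄)³ = 12942.0000 ⇒ m₃ = 12942.0000/8 = 1617.75000
m₂^(3/2) = 90.00000^(1.5) = 853.81497
g₁ = m₃ / m₂^(3/2) = 1617.75000 / 853.81497 ≈ 1.8947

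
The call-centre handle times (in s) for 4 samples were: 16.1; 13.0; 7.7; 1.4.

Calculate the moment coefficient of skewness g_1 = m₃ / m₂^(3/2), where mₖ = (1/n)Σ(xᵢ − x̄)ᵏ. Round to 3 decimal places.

-0.324

x̄ = (16.1 + 13.0 + 7.7 + 1.4) / 4 = 9.5500
deviations (xᵢ − x̄): 6.5500, 3.4500, -1.8500, -8.1500
Σ(xᵢ − x̄)² = 124.6500 ⇒ m₂ = 124.6500/4 = 31.16250
Σ(xᵢ − x̄)³ = -225.6000 ⇒ m₃ = -225.6000/4 = -56.40000
m₂^(3/2) = 31.16250^(1.5) = 173.95961
g_1 = m₃ / m₂^(3/2) = -56.40000 / 173.95961 ≈ -0.324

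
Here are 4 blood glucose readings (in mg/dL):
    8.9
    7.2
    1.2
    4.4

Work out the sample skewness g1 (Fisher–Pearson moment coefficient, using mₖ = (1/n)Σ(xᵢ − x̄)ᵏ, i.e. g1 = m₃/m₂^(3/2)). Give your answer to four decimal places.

-0.2903

x̄ = (8.9 + 7.2 + 1.2 + 4.4) / 4 = 5.4250
deviations (xᵢ − x̄): 3.4750, 1.7750, -4.2250, -1.0250
Σ(xᵢ − x̄)² = 34.1275 ⇒ m₂ = 34.1275/4 = 8.53188
Σ(xᵢ − x̄)³ = -28.9406 ⇒ m₃ = -28.9406/4 = -7.23516
m₂^(3/2) = 8.53188^(1.5) = 24.92107
g1 = m₃ / m₂^(3/2) = -7.23516 / 24.92107 ≈ -0.2903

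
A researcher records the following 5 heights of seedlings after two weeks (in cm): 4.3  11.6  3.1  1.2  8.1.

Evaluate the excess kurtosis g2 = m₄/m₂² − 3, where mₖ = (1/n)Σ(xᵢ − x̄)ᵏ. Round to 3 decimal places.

x̄ = 5.6600
Σ(xᵢ − x̄)² = 69.5320 ⇒ m₂ = 13.90640
Σ(xᵢ − x̄)⁴ = 1722.4242 ⇒ m₄ = 344.48485
m₂² = 193.38796
g2 = m₄/m₂² − 3 = 1.78131 − 3 ≈ -1.219

-1.219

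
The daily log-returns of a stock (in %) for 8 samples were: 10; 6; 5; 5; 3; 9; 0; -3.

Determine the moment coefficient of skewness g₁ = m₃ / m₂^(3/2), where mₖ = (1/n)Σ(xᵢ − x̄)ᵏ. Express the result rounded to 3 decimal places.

-0.384

x̄ = (10 + 6 + 5 + 5 + 3 + 9 + 0 - 3) / 8 = 4.3750
deviations (xᵢ − x̄): 5.6250, 1.6250, 0.6250, 0.6250, -1.3750, 4.6250, -4.3750, -7.3750
Σ(xᵢ − x̄)² = 131.8750 ⇒ m₂ = 131.8750/8 = 16.48438
Σ(xᵢ − x̄)³ = -205.7813 ⇒ m₃ = -205.7813/8 = -25.72266
m₂^(3/2) = 16.48438^(1.5) = 66.92814
g₁ = m₃ / m₂^(3/2) = -25.72266 / 66.92814 ≈ -0.384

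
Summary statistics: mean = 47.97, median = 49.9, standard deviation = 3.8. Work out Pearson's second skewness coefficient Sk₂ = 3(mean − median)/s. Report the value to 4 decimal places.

Sk₂ = 3(47.97 − 49.9) / 3.8 = 3 × -1.9300 / 3.8
    = -5.7900 / 3.8 ≈ -1.5237

-1.5237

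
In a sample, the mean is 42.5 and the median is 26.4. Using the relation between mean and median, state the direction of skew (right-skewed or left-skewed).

right-skewed

mean − median = 42.5 − 26.4 = 16.1
mean > median ⇒ the longer tail is on the right ⇒ right-skewed (positively skewed).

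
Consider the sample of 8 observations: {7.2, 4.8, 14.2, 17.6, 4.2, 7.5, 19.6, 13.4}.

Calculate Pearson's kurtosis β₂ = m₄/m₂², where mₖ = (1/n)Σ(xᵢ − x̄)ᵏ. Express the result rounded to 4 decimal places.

x̄ = 11.0625
Σ(xᵢ − x̄)² = 244.8588 ⇒ m₂ = 30.60734
Σ(xᵢ − x̄)⁴ = 11405.7677 ⇒ m₄ = 1425.72096
m₂² = 936.80949
β₂ = m₄/m₂² = 1425.72096 / 936.80949 ≈ 1.5219

1.5219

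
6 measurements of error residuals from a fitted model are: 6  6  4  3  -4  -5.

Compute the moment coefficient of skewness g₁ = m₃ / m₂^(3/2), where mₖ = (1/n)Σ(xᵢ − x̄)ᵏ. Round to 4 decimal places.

x̄ = (6 + 6 + 4 + 3 - 4 - 5) / 6 = 1.6667
deviations (xᵢ − x̄): 4.3333, 4.3333, 2.3333, 1.3333, -5.6667, -6.6667
Σ(xᵢ − x̄)² = 121.3333 ⇒ m₂ = 121.3333/6 = 20.22222
Σ(xᵢ − x̄)³ = -300.4444 ⇒ m₃ = -300.4444/6 = -50.07407
m₂^(3/2) = 20.22222^(1.5) = 90.93756
g₁ = m₃ / m₂^(3/2) = -50.07407 / 90.93756 ≈ -0.5506

-0.5506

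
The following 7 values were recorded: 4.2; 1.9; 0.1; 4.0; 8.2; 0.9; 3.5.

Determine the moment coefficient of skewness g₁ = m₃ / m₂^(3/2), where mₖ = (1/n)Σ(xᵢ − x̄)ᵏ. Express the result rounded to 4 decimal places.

0.6961

x̄ = (4.2 + 1.9 + 0.1 + 4.0 + 8.2 + 0.9 + 3.5) / 7 = 3.2571
deviations (xᵢ − x̄): 0.9429, -1.3571, -3.1571, 0.7429, 4.9429, -2.3571, 0.2429
Σ(xᵢ − x̄)² = 43.2971 ⇒ m₂ = 43.2971/7 = 6.18531
Σ(xᵢ − x̄)³ = 74.9603 ⇒ m₃ = 74.9603/7 = 10.70862
m₂^(3/2) = 6.18531^(1.5) = 15.38303
g₁ = m₃ / m₂^(3/2) = 10.70862 / 15.38303 ≈ 0.6961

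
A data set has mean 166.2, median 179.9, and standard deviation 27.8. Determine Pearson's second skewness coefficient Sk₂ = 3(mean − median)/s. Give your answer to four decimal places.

Sk₂ = 3(166.2 − 179.9) / 27.8 = 3 × -13.7000 / 27.8
    = -41.1000 / 27.8 ≈ -1.4784

-1.4784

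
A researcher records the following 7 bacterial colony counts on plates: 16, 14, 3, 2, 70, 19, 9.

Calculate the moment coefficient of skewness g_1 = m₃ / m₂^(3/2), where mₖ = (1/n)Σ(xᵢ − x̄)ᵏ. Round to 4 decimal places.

x̄ = (16 + 14 + 3 + 2 + 70 + 19 + 9) / 7 = 19.0000
deviations (xᵢ − x̄): -3.0000, -5.0000, -16.0000, -17.0000, 51.0000, 0.0000, -10.0000
Σ(xᵢ − x̄)² = 3280.0000 ⇒ m₂ = 3280.0000/7 = 468.57143
Σ(xᵢ − x̄)³ = 122490.0000 ⇒ m₃ = 122490.0000/7 = 17498.57143
m₂^(3/2) = 468.57143^(1.5) = 10142.93648
g_1 = m₃ / m₂^(3/2) = 17498.57143 / 10142.93648 ≈ 1.7252

1.7252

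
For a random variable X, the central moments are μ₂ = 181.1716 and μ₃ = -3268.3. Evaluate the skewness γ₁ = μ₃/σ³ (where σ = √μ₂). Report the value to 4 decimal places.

-1.3403

σ = √μ₂ = √181.1716 = 13.46000
σ³ = μ₂^(3/2) = 2438.56974
γ₁ = μ₃/σ³ = -3268.3 / 2438.56974 ≈ -1.3403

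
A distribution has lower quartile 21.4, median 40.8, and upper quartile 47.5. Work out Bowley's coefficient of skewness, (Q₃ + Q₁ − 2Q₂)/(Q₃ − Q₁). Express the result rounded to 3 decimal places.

numerator: Q₃ + Q₁ − 2Q₂ = 47.5 + 21.4 − 2×40.8 = -12.7000
denominator: Q₃ − Q₁ = 47.5 − 21.4 = 26.1000
Bowley skewness = -12.7000 / 26.1000 ≈ -0.487

-0.487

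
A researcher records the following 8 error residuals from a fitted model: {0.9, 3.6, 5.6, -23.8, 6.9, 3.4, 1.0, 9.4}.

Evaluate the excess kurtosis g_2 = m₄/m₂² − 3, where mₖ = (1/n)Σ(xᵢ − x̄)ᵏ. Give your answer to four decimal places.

2.3180

x̄ = 0.8750
Σ(xᵢ − x̄)² = 753.9750 ⇒ m₂ = 94.24688
Σ(xᵢ − x̄)⁴ = 377898.8762 ⇒ m₄ = 47237.35953
m₂² = 8882.47345
g_2 = m₄/m₂² − 3 = 5.31804 − 3 ≈ 2.3180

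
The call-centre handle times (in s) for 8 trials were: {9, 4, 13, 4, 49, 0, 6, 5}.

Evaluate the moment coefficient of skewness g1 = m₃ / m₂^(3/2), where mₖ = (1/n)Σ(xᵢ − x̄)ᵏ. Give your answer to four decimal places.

2.0105

x̄ = (9 + 4 + 13 + 4 + 49 + 0 + 6 + 5) / 8 = 11.2500
deviations (xᵢ − x̄): -2.2500, -7.2500, 1.7500, -7.2500, 37.7500, -11.2500, -5.2500, -6.2500
Σ(xᵢ − x̄)² = 1731.5000 ⇒ m₂ = 1731.5000/8 = 216.43750
Σ(xᵢ − x̄)³ = 51215.2500 ⇒ m₃ = 51215.2500/8 = 6401.90625
m₂^(3/2) = 216.43750^(1.5) = 3184.18845
g1 = m₃ / m₂^(3/2) = 6401.90625 / 3184.18845 ≈ 2.0105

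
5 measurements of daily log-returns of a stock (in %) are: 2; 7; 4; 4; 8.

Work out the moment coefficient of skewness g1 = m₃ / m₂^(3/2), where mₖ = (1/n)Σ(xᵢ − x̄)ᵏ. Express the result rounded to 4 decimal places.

0.1141

x̄ = (2 + 7 + 4 + 4 + 8) / 5 = 5.0000
deviations (xᵢ − x̄): -3.0000, 2.0000, -1.0000, -1.0000, 3.0000
Σ(xᵢ − x̄)² = 24.0000 ⇒ m₂ = 24.0000/5 = 4.80000
Σ(xᵢ − x̄)³ = 6.0000 ⇒ m₃ = 6.0000/5 = 1.20000
m₂^(3/2) = 4.80000^(1.5) = 10.51627
g1 = m₃ / m₂^(3/2) = 1.20000 / 10.51627 ≈ 0.1141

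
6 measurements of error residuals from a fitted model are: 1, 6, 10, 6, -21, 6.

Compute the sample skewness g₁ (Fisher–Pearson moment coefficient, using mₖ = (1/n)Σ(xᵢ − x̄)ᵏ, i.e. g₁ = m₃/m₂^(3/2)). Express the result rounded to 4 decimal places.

-1.5431

x̄ = (1 + 6 + 10 + 6 - 21 + 6) / 6 = 1.3333
deviations (xᵢ − x̄): -0.3333, 4.6667, 8.6667, 4.6667, -22.3333, 4.6667
Σ(xᵢ − x̄)² = 639.3333 ⇒ m₂ = 639.3333/6 = 106.55556
Σ(xᵢ − x̄)³ = -10183.5556 ⇒ m₃ = -10183.5556/6 = -1697.25926
m₂^(3/2) = 106.55556^(1.5) = 1099.92772
g₁ = m₃ / m₂^(3/2) = -1697.25926 / 1099.92772 ≈ -1.5431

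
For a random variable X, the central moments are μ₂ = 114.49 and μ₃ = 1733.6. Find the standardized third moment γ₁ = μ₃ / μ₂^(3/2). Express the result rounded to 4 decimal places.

σ = √μ₂ = √114.49 = 10.70000
σ³ = μ₂^(3/2) = 1225.04300
γ₁ = μ₃/σ³ = 1733.6 / 1225.04300 ≈ 1.4151

1.4151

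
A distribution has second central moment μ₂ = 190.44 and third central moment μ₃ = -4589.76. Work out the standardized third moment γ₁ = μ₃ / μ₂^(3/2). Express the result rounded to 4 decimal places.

σ = √μ₂ = √190.44 = 13.80000
σ³ = μ₂^(3/2) = 2628.07200
γ₁ = μ₃/σ³ = -4589.76 / 2628.07200 ≈ -1.7464

-1.7464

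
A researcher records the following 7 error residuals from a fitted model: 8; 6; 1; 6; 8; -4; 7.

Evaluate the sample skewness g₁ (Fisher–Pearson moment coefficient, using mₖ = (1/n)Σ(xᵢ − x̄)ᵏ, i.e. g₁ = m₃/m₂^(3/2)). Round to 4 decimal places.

-1.1605

x̄ = (8 + 6 + 1 + 6 + 8 - 4 + 7) / 7 = 4.5714
deviations (xᵢ − x̄): 3.4286, 1.4286, -3.5714, 1.4286, 3.4286, -8.5714, 2.4286
Σ(xᵢ − x̄)² = 119.7143 ⇒ m₂ = 119.7143/7 = 17.10204
Σ(xᵢ − x̄)³ = -574.5306 ⇒ m₃ = -574.5306/7 = -82.07580
m₂^(3/2) = 17.10204^(1.5) = 70.72483
g₁ = m₃ / m₂^(3/2) = -82.07580 / 70.72483 ≈ -1.1605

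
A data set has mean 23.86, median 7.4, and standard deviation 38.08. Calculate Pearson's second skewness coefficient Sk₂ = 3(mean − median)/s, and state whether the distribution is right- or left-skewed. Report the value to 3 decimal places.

1.297, right-skewed

Sk₂ = 3(23.86 − 7.4) / 38.08 = 3 × 16.4600 / 38.08
    = 49.3800 / 38.08 ≈ 1.297
Sk₂ > 0 ⇒ mean > median ⇒ right-skewed (positive skew).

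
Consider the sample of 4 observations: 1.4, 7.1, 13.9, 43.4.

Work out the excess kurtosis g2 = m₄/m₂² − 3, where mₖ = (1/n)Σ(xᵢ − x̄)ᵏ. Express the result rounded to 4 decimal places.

x̄ = 16.4500
Σ(xᵢ − x̄)² = 1046.7300 ⇒ m₂ = 261.68250
Σ(xᵢ − x̄)⁴ = 586503.6800 ⇒ m₄ = 146625.92001
m₂² = 68477.73081
g2 = m₄/m₂² − 3 = 2.14122 − 3 ≈ -0.8588

-0.8588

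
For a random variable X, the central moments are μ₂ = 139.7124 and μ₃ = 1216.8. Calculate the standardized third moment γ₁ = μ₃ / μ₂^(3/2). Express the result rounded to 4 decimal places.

0.7368

σ = √μ₂ = √139.7124 = 11.82000
σ³ = μ₂^(3/2) = 1651.40057
γ₁ = μ₃/σ³ = 1216.8 / 1651.40057 ≈ 0.7368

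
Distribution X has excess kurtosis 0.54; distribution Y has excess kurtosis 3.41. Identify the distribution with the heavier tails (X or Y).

Y

Higher excess kurtosis ⇒ heavier tails relative to the normal distribution.
0.54 vs 3.41: the larger is 3.41, so Y has heavier tails.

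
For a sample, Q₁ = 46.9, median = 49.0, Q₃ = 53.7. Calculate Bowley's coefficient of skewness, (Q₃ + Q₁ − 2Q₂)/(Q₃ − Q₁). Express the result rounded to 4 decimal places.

numerator: Q₃ + Q₁ − 2Q₂ = 53.7 + 46.9 − 2×49.0 = 2.6000
denominator: Q₃ − Q₁ = 53.7 − 46.9 = 6.8000
Bowley skewness = 2.6000 / 6.8000 ≈ 0.3824

0.3824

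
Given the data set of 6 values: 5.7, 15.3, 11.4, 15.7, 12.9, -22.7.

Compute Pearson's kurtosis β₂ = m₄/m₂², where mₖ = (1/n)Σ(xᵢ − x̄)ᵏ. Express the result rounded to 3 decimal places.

x̄ = 6.3833
Σ(xᵢ − x̄)² = 1080.2483 ⇒ m₂ = 180.04139
Σ(xᵢ − x̄)⁴ = 731738.4524 ⇒ m₄ = 121956.40874
m₂² = 32414.90171
β₂ = m₄/m₂² = 121956.40874 / 32414.90171 ≈ 3.762

3.762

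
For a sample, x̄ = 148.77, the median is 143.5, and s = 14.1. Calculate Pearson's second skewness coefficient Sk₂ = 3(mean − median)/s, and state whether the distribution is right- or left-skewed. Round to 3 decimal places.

Sk₂ = 3(148.77 − 143.5) / 14.1 = 3 × 5.2700 / 14.1
    = 15.8100 / 14.1 ≈ 1.121
Sk₂ > 0 ⇒ mean > median ⇒ right-skewed (positive skew).

1.121, right-skewed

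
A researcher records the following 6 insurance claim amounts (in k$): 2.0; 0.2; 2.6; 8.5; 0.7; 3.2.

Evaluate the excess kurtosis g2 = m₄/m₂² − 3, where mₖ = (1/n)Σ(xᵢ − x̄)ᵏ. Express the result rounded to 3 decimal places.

0.277

x̄ = 2.8667
Σ(xᵢ − x̄)² = 44.4733 ⇒ m₂ = 7.41222
Σ(xᵢ − x̄)⁴ = 1080.2622 ⇒ m₄ = 180.04371
m₂² = 54.94104
g2 = m₄/m₂² − 3 = 3.27704 − 3 ≈ 0.277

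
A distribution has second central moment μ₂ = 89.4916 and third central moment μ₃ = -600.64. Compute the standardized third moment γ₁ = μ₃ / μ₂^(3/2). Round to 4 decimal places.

σ = √μ₂ = √89.4916 = 9.46000
σ³ = μ₂^(3/2) = 846.59054
γ₁ = μ₃/σ³ = -600.64 / 846.59054 ≈ -0.7095

-0.7095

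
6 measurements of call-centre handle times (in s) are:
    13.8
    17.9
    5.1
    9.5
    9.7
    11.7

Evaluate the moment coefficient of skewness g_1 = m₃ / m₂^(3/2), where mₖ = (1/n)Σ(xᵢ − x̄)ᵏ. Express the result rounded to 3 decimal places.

x̄ = (13.8 + 17.9 + 5.1 + 9.5 + 9.7 + 11.7) / 6 = 11.2833
deviations (xᵢ − x̄): 2.5167, 6.6167, -6.1833, -1.7833, -1.5833, 0.4167
Σ(xᵢ − x̄)² = 94.2083 ⇒ m₂ = 94.2083/6 = 15.70139
Σ(xᵢ − x̄)³ = 59.6394 ⇒ m₃ = 59.6394/6 = 9.93991
m₂^(3/2) = 15.70139^(1.5) = 62.21672
g_1 = m₃ / m₂^(3/2) = 9.93991 / 62.21672 ≈ 0.160

0.160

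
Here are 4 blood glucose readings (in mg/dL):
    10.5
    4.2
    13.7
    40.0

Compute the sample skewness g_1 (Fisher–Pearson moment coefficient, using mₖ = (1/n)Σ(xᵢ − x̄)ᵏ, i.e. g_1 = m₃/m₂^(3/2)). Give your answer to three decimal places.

x̄ = (10.5 + 4.2 + 13.7 + 40.0) / 4 = 17.1000
deviations (xᵢ − x̄): -6.6000, -12.9000, -3.4000, 22.9000
Σ(xᵢ − x̄)² = 745.9400 ⇒ m₂ = 745.9400/4 = 186.48500
Σ(xᵢ − x̄)³ = 9535.5000 ⇒ m₃ = 9535.5000/4 = 2383.87500
m₂^(3/2) = 186.48500^(1.5) = 2546.63004
g_1 = m₃ / m₂^(3/2) = 2383.87500 / 2546.63004 ≈ 0.936

0.936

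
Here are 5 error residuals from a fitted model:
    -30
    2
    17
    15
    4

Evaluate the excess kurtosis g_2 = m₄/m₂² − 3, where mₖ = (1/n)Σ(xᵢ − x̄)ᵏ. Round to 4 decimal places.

-0.3125

x̄ = 1.6000
Σ(xᵢ − x̄)² = 1421.2000 ⇒ m₂ = 284.24000
Σ(xᵢ − x̄)⁴ = 1085641.9360 ⇒ m₄ = 217128.38720
m₂² = 80792.37760
g_2 = m₄/m₂² − 3 = 2.68749 − 3 ≈ -0.3125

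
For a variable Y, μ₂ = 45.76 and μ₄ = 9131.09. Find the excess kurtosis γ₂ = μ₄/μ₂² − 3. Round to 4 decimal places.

1.3606

μ₂² = 45.76² = 2093.97760
μ₄/μ₂² = 9131.09 / 2093.97760 = 4.36064
γ₂ = 4.36064 − 3 ≈ 1.3606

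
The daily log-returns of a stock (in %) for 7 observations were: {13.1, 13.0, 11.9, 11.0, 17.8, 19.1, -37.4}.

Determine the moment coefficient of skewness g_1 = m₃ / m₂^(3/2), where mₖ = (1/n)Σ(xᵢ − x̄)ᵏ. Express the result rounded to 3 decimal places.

-1.939

x̄ = (13.1 + 13.0 + 11.9 + 11.0 + 17.8 + 19.1 - 37.4) / 7 = 6.9286
deviations (xᵢ − x̄): 6.1714, 6.0714, 4.9714, 4.0714, 10.8714, 12.1714, -44.3286
Σ(xᵢ − x̄)² = 2347.5943 ⇒ m₂ = 2347.5943/7 = 335.37061
Σ(xᵢ − x̄)³ = -83369.4225 ⇒ m₃ = -83369.4225/7 = -11909.91750
m₂^(3/2) = 335.37061^(1.5) = 6141.68454
g_1 = m₃ / m₂^(3/2) = -11909.91750 / 6141.68454 ≈ -1.939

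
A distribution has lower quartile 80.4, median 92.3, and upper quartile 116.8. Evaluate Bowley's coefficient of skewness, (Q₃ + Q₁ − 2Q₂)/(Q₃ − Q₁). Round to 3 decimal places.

0.346

numerator: Q₃ + Q₁ − 2Q₂ = 116.8 + 80.4 − 2×92.3 = 12.6000
denominator: Q₃ − Q₁ = 116.8 − 80.4 = 36.4000
Bowley skewness = 12.6000 / 36.4000 ≈ 0.346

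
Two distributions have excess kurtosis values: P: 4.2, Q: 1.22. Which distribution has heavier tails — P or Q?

P

Higher excess kurtosis ⇒ heavier tails relative to the normal distribution.
4.2 vs 1.22: the larger is 4.2, so P has heavier tails.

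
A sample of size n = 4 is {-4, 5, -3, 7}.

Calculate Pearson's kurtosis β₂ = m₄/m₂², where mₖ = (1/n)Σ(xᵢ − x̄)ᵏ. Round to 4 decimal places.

1.1052

x̄ = 1.2500
Σ(xᵢ − x̄)² = 92.7500 ⇒ m₂ = 23.18750
Σ(xᵢ − x̄)⁴ = 2376.8281 ⇒ m₄ = 594.20703
m₂² = 537.66016
β₂ = m₄/m₂² = 594.20703 / 537.66016 ≈ 1.1052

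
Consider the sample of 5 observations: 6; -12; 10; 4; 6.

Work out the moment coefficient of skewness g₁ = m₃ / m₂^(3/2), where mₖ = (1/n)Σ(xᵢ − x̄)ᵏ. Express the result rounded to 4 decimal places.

-1.2502

x̄ = (6 - 12 + 10 + 4 + 6) / 5 = 2.8000
deviations (xᵢ − x̄): 3.2000, -14.8000, 7.2000, 1.2000, 3.2000
Σ(xᵢ − x̄)² = 292.8000 ⇒ m₂ = 292.8000/5 = 58.56000
Σ(xᵢ − x̄)³ = -2801.2800 ⇒ m₃ = -2801.2800/5 = -560.25600
m₂^(3/2) = 58.56000^(1.5) = 448.12751
g₁ = m₃ / m₂^(3/2) = -560.25600 / 448.12751 ≈ -1.2502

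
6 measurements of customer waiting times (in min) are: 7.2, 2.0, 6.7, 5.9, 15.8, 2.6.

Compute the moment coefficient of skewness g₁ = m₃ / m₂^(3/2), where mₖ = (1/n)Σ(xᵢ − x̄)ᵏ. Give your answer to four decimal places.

1.0474

x̄ = (7.2 + 2.0 + 6.7 + 5.9 + 15.8 + 2.6) / 6 = 6.7000
deviations (xᵢ − x̄): 0.5000, -4.7000, 0.0000, -0.8000, 9.1000, -4.1000
Σ(xᵢ − x̄)² = 122.6000 ⇒ m₂ = 122.6000/6 = 20.43333
Σ(xᵢ − x̄)³ = 580.4400 ⇒ m₃ = 580.4400/6 = 96.74000
m₂^(3/2) = 20.43333^(1.5) = 92.36530
g₁ = m₃ / m₂^(3/2) = 96.74000 / 92.36530 ≈ 1.0474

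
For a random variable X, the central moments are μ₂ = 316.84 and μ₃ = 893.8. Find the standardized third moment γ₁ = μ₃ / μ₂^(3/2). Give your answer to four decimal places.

σ = √μ₂ = √316.84 = 17.80000
σ³ = μ₂^(3/2) = 5639.75200
γ₁ = μ₃/σ³ = 893.8 / 5639.75200 ≈ 0.1585

0.1585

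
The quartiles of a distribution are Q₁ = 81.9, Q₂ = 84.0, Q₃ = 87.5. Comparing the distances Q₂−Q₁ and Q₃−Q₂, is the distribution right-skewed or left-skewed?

right-skewed

Q₂ − Q₁ = 2.1;  Q₃ − Q₂ = 3.5
Q₃ − Q₂ > Q₂ − Q₁ ⇒ the upper half is more spread out ⇒ right-skewed.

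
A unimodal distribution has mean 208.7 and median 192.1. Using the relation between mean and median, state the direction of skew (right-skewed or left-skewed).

right-skewed

mean − median = 208.7 − 192.1 = 16.6
mean > median ⇒ the longer tail is on the right ⇒ right-skewed (positively skewed).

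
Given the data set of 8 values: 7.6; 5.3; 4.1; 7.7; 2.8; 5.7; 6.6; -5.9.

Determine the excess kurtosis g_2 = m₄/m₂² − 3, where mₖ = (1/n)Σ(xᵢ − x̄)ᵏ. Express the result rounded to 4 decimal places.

1.6351

x̄ = 4.2375
Σ(xᵢ − x̄)² = 136.9988 ⇒ m₂ = 17.12484
Σ(xᵢ − x̄)⁴ = 10874.2886 ⇒ m₄ = 1359.28608
m₂² = 293.26027
g_2 = m₄/m₂² − 3 = 4.63508 − 3 ≈ 1.6351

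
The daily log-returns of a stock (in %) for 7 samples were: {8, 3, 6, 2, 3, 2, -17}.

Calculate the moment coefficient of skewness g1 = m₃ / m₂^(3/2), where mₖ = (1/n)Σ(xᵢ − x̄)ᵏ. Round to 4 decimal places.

x̄ = (8 + 3 + 6 + 2 + 3 + 2 - 17) / 7 = 1.0000
deviations (xᵢ − x̄): 7.0000, 2.0000, 5.0000, 1.0000, 2.0000, 1.0000, -18.0000
Σ(xᵢ − x̄)² = 408.0000 ⇒ m₂ = 408.0000/7 = 58.28571
Σ(xᵢ − x̄)³ = -5346.0000 ⇒ m₃ = -5346.0000/7 = -763.71429
m₂^(3/2) = 58.28571^(1.5) = 444.98276
g1 = m₃ / m₂^(3/2) = -763.71429 / 444.98276 ≈ -1.7163

-1.7163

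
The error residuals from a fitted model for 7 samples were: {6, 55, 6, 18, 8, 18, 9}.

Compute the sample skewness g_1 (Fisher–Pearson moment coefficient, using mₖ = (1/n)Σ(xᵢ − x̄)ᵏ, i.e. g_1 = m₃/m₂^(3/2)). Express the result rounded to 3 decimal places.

1.692

x̄ = (6 + 55 + 6 + 18 + 8 + 18 + 9) / 7 = 17.1429
deviations (xᵢ − x̄): -11.1429, 37.8571, -11.1429, 0.8571, -9.1429, 0.8571, -8.1429
Σ(xᵢ − x̄)² = 1832.8571 ⇒ m₂ = 1832.8571/7 = 261.83673
Σ(xᵢ − x̄)³ = 50185.4694 ⇒ m₃ = 50185.4694/7 = 7169.35277
m₂^(3/2) = 261.83673^(1.5) = 4236.87708
g_1 = m₃ / m₂^(3/2) = 7169.35277 / 4236.87708 ≈ 1.692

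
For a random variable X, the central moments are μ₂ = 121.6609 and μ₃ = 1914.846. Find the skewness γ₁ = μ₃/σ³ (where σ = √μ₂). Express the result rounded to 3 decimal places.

1.427

σ = √μ₂ = √121.6609 = 11.03000
σ³ = μ₂^(3/2) = 1341.91973
γ₁ = μ₃/σ³ = 1914.846 / 1341.91973 ≈ 1.427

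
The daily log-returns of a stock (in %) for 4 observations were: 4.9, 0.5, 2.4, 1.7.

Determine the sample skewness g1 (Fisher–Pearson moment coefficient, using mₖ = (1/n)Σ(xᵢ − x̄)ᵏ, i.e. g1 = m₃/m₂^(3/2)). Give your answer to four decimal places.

0.5527

x̄ = (4.9 + 0.5 + 2.4 + 1.7) / 4 = 2.3750
deviations (xᵢ − x̄): 2.5250, -1.8750, 0.0250, -0.6750
Σ(xᵢ − x̄)² = 10.3475 ⇒ m₂ = 10.3475/4 = 2.58688
Σ(xᵢ − x̄)³ = 9.1991 ⇒ m₃ = 9.1991/4 = 2.29978
m₂^(3/2) = 2.58688^(1.5) = 4.16067
g1 = m₃ / m₂^(3/2) = 2.29978 / 4.16067 ≈ 0.5527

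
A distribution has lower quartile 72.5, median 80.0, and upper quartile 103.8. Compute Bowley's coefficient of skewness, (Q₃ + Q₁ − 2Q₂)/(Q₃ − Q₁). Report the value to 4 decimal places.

numerator: Q₃ + Q₁ − 2Q₂ = 103.8 + 72.5 − 2×80.0 = 16.3000
denominator: Q₃ − Q₁ = 103.8 − 72.5 = 31.3000
Bowley skewness = 16.3000 / 31.3000 ≈ 0.5208

0.5208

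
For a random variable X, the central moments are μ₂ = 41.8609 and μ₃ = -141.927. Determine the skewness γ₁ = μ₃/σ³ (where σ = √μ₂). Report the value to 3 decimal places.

-0.524

σ = √μ₂ = √41.8609 = 6.47000
σ³ = μ₂^(3/2) = 270.84002
γ₁ = μ₃/σ³ = -141.927 / 270.84002 ≈ -0.524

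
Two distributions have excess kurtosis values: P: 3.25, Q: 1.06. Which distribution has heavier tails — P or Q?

P

Higher excess kurtosis ⇒ heavier tails relative to the normal distribution.
3.25 vs 1.06: the larger is 3.25, so P has heavier tails.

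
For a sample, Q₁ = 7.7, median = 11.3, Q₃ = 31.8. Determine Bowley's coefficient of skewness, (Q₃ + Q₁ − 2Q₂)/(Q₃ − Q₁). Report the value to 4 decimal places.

numerator: Q₃ + Q₁ − 2Q₂ = 31.8 + 7.7 − 2×11.3 = 16.9000
denominator: Q₃ − Q₁ = 31.8 − 7.7 = 24.1000
Bowley skewness = 16.9000 / 24.1000 ≈ 0.7012

0.7012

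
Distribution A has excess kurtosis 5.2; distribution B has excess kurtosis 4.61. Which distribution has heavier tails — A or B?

Higher excess kurtosis ⇒ heavier tails relative to the normal distribution.
5.2 vs 4.61: the larger is 5.2, so A has heavier tails.

A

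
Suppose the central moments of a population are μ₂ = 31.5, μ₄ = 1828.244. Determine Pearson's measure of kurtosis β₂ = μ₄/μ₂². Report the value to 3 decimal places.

μ₂² = 31.5² = 992.25000
μ₄/μ₂² = 1828.244 / 992.25000 = 1.84252
β₂ ≈ 1.843

1.843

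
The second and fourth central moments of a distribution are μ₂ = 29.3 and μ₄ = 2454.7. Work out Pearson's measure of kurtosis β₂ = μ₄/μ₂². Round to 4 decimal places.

μ₂² = 29.3² = 858.49000
μ₄/μ₂² = 2454.7 / 858.49000 = 2.85932
β₂ ≈ 2.8593

2.8593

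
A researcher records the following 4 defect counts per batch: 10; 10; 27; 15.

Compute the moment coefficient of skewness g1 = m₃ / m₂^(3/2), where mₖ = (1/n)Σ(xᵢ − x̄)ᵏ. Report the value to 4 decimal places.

0.8862

x̄ = (10 + 10 + 27 + 15) / 4 = 15.5000
deviations (xᵢ − x̄): -5.5000, -5.5000, 11.5000, -0.5000
Σ(xᵢ − x̄)² = 193.0000 ⇒ m₂ = 193.0000/4 = 48.25000
Σ(xᵢ − x̄)³ = 1188.0000 ⇒ m₃ = 1188.0000/4 = 297.00000
m₂^(3/2) = 48.25000^(1.5) = 335.15521
g1 = m₃ / m₂^(3/2) = 297.00000 / 335.15521 ≈ 0.8862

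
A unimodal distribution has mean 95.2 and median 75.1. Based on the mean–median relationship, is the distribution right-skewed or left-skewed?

right-skewed

mean − median = 95.2 − 75.1 = 20.1
mean > median ⇒ the longer tail is on the right ⇒ right-skewed (positively skewed).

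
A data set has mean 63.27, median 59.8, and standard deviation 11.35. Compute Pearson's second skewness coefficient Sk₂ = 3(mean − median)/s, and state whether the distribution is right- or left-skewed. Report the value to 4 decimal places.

Sk₂ = 3(63.27 − 59.8) / 11.35 = 3 × 3.4700 / 11.35
    = 10.4100 / 11.35 ≈ 0.9172
Sk₂ > 0 ⇒ mean > median ⇒ right-skewed (positive skew).

0.9172, right-skewed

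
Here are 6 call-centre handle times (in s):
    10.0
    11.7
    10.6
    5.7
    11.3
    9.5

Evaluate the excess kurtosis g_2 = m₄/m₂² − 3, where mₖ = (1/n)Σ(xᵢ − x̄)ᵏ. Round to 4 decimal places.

x̄ = 9.8000
Σ(xᵢ − x̄)² = 23.4400 ⇒ m₂ = 3.90667
Σ(xᵢ − x̄)⁴ = 301.0900 ⇒ m₄ = 50.18167
m₂² = 15.26204
g_2 = m₄/m₂² − 3 = 3.28800 − 3 ≈ 0.2880

0.2880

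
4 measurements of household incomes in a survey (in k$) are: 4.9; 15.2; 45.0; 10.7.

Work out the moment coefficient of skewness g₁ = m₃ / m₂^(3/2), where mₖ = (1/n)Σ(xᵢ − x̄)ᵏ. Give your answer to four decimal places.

x̄ = (4.9 + 15.2 + 45.0 + 10.7) / 4 = 18.9500
deviations (xᵢ − x̄): -14.0500, -3.7500, 26.0500, -8.2500
Σ(xᵢ − x̄)² = 958.1300 ⇒ m₂ = 958.1300/4 = 239.53250
Σ(xᵢ − x̄)³ = 14289.8400 ⇒ m₃ = 14289.8400/4 = 3572.46000
m₂^(3/2) = 239.53250^(1.5) = 3707.20559
g₁ = m₃ / m₂^(3/2) = 3572.46000 / 3707.20559 ≈ 0.9637

0.9637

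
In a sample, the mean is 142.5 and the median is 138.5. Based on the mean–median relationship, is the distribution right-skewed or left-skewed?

right-skewed

mean − median = 142.5 − 138.5 = 4.0
mean > median ⇒ the longer tail is on the right ⇒ right-skewed (positively skewed).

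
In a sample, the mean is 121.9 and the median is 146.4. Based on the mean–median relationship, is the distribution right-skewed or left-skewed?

mean − median = 121.9 − 146.4 = -24.5
mean < median ⇒ the longer tail is on the left ⇒ left-skewed (negatively skewed).

left-skewed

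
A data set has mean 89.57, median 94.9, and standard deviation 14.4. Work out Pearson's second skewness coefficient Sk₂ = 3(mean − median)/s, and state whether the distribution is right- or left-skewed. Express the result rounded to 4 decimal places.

Sk₂ = 3(89.57 − 94.9) / 14.4 = 3 × -5.3300 / 14.4
    = -15.9900 / 14.4 ≈ -1.1104
Sk₂ < 0 ⇒ mean < median ⇒ left-skewed (negative skew).

-1.1104, left-skewed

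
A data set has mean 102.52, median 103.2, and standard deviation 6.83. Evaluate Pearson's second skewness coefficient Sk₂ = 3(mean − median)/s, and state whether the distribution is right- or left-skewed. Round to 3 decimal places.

Sk₂ = 3(102.52 − 103.2) / 6.83 = 3 × -0.6800 / 6.83
    = -2.0400 / 6.83 ≈ -0.299
Sk₂ < 0 ⇒ mean < median ⇒ left-skewed (negative skew).

-0.299, left-skewed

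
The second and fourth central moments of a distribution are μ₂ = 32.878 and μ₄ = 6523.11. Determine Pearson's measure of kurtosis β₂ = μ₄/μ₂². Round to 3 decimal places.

μ₂² = 32.878² = 1080.96288
μ₄/μ₂² = 6523.11 / 1080.96288 = 6.03454
β₂ ≈ 6.035

6.035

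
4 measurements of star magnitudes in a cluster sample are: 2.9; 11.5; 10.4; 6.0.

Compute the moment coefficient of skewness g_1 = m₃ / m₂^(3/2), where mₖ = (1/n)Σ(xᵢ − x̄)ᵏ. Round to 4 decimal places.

x̄ = (2.9 + 11.5 + 10.4 + 6.0) / 4 = 7.7000
deviations (xᵢ − x̄): -4.8000, 3.8000, 2.7000, -1.7000
Σ(xᵢ − x̄)² = 47.6600 ⇒ m₂ = 47.6600/4 = 11.91500
Σ(xᵢ − x̄)³ = -40.9500 ⇒ m₃ = -40.9500/4 = -10.23750
m₂^(3/2) = 11.91500^(1.5) = 41.12833
g_1 = m₃ / m₂^(3/2) = -10.23750 / 41.12833 ≈ -0.2489

-0.2489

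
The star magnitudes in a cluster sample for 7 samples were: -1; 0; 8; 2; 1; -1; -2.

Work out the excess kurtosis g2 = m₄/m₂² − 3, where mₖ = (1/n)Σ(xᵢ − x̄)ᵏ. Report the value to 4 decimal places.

0.8088

x̄ = 1.0000
Σ(xᵢ − x̄)² = 68.0000 ⇒ m₂ = 9.71429
Σ(xᵢ − x̄)⁴ = 2516.0000 ⇒ m₄ = 359.42857
m₂² = 94.36735
g2 = m₄/m₂² − 3 = 3.80882 − 3 ≈ 0.8088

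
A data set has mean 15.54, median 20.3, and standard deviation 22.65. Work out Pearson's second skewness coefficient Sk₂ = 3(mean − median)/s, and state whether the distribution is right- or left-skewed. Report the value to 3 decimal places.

Sk₂ = 3(15.54 − 20.3) / 22.65 = 3 × -4.7600 / 22.65
    = -14.2800 / 22.65 ≈ -0.630
Sk₂ < 0 ⇒ mean < median ⇒ left-skewed (negative skew).

-0.630, left-skewed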